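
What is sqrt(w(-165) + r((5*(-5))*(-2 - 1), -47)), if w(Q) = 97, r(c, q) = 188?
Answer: sqrt(285) ≈ 16.882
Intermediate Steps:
sqrt(w(-165) + r((5*(-5))*(-2 - 1), -47)) = sqrt(97 + 188) = sqrt(285)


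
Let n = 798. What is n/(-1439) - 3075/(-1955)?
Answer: 572967/562649 ≈ 1.0183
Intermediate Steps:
n/(-1439) - 3075/(-1955) = 798/(-1439) - 3075/(-1955) = 798*(-1/1439) - 3075*(-1/1955) = -798/1439 + 615/391 = 572967/562649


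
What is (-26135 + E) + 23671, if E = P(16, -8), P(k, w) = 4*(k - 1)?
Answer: -2404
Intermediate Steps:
P(k, w) = -4 + 4*k (P(k, w) = 4*(-1 + k) = -4 + 4*k)
E = 60 (E = -4 + 4*16 = -4 + 64 = 60)
(-26135 + E) + 23671 = (-26135 + 60) + 23671 = -26075 + 23671 = -2404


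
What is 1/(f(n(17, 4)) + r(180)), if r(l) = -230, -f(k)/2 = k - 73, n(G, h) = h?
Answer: -1/92 ≈ -0.010870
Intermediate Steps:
f(k) = 146 - 2*k (f(k) = -2*(k - 73) = -2*(-73 + k) = 146 - 2*k)
1/(f(n(17, 4)) + r(180)) = 1/((146 - 2*4) - 230) = 1/((146 - 8) - 230) = 1/(138 - 230) = 1/(-92) = -1/92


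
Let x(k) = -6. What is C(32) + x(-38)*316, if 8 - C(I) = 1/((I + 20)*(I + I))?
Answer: -6283265/3328 ≈ -1888.0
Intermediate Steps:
C(I) = 8 - 1/(2*I*(20 + I)) (C(I) = 8 - 1/((I + 20)*(I + I)) = 8 - 1/((20 + I)*(2*I)) = 8 - 1/(2*I*(20 + I)))
C(32) + x(-38)*316 = (½)*(-1 + 16*32² + 320*32)/(32*(20 + 32)) - 6*316 = (½)*(1/32)*(-1 + 16*1024 + 10240)/52 - 1896 = (½)*(1/32)*(1/52)*(-1 + 16384 + 10240) - 1896 = (½)*(1/32)*(1/52)*26623 - 1896 = 26623/3328 - 1896 = -6283265/3328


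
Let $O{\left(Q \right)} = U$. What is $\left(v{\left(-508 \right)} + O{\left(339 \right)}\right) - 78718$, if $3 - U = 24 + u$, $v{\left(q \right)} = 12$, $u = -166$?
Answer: $-78561$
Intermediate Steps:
$U = 145$ ($U = 3 - \left(24 - 166\right) = 3 - -142 = 3 + 142 = 145$)
$O{\left(Q \right)} = 145$
$\left(v{\left(-508 \right)} + O{\left(339 \right)}\right) - 78718 = \left(12 + 145\right) - 78718 = 157 - 78718 = -78561$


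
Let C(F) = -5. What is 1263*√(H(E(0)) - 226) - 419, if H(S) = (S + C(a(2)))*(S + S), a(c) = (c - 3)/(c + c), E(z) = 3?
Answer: -419 + 1263*I*√238 ≈ -419.0 + 19485.0*I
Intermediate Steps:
a(c) = (-3 + c)/(2*c) (a(c) = (-3 + c)/((2*c)) = (-3 + c)*(1/(2*c)) = (-3 + c)/(2*c))
H(S) = 2*S*(-5 + S) (H(S) = (S - 5)*(S + S) = (-5 + S)*(2*S) = 2*S*(-5 + S))
1263*√(H(E(0)) - 226) - 419 = 1263*√(2*3*(-5 + 3) - 226) - 419 = 1263*√(2*3*(-2) - 226) - 419 = 1263*√(-12 - 226) - 419 = 1263*√(-238) - 419 = 1263*(I*√238) - 419 = 1263*I*√238 - 419 = -419 + 1263*I*√238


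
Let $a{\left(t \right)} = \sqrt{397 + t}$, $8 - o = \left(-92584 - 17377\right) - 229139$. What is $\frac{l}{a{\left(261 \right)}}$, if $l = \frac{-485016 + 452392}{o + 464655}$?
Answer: $- \frac{16312 \sqrt{658}}{264438027} \approx -0.0015823$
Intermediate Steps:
$o = 339108$ ($o = 8 - \left(\left(-92584 - 17377\right) - 229139\right) = 8 - \left(-109961 - 229139\right) = 8 - -339100 = 8 + 339100 = 339108$)
$l = - \frac{32624}{803763}$ ($l = \frac{-485016 + 452392}{339108 + 464655} = - \frac{32624}{803763} \approx -0.040589$)
$\frac{l}{a{\left(261 \right)}} = - \frac{32624}{803763 \sqrt{397 + 261}} = - \frac{32624}{803763 \sqrt{658}} = - \frac{32624 \frac{\sqrt{658}}{658}}{803763} = - \frac{16312 \sqrt{658}}{264438027}$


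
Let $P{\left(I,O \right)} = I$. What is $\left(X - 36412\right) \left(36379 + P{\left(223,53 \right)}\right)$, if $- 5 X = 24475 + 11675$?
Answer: $-1597384484$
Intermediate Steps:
$X = -7230$ ($X = - \frac{24475 + 11675}{5} = \left(- \frac{1}{5}\right) 36150 = -7230$)
$\left(X - 36412\right) \left(36379 + P{\left(223,53 \right)}\right) = \left(-7230 - 36412\right) \left(36379 + 223\right) = \left(-43642\right) 36602 = -1597384484$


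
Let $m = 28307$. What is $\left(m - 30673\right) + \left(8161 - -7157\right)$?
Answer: $12952$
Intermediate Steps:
$\left(m - 30673\right) + \left(8161 - -7157\right) = \left(28307 - 30673\right) + \left(8161 - -7157\right) = -2366 + \left(8161 + 7157\right) = -2366 + 15318 = 12952$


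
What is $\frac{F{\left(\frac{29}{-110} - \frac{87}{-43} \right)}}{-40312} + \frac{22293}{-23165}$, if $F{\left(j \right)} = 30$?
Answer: $- \frac{449685183}{466913740} \approx -0.9631$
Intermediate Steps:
$\frac{F{\left(\frac{29}{-110} - \frac{87}{-43} \right)}}{-40312} + \frac{22293}{-23165} = \frac{30}{-40312} + \frac{22293}{-23165} = 30 \left(- \frac{1}{40312}\right) + 22293 \left(- \frac{1}{23165}\right) = - \frac{15}{20156} - \frac{22293}{23165} = - \frac{449685183}{466913740}$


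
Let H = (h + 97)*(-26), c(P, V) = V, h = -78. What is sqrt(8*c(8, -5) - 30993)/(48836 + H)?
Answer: I*sqrt(31033)/48342 ≈ 0.0036441*I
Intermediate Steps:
H = -494 (H = (-78 + 97)*(-26) = 19*(-26) = -494)
sqrt(8*c(8, -5) - 30993)/(48836 + H) = sqrt(8*(-5) - 30993)/(48836 - 494) = sqrt(-40 - 30993)/48342 = sqrt(-31033)*(1/48342) = (I*sqrt(31033))*(1/48342) = I*sqrt(31033)/48342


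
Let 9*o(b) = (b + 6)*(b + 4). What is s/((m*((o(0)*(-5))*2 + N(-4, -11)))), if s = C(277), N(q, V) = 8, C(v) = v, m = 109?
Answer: -831/6104 ≈ -0.13614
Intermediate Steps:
o(b) = (4 + b)*(6 + b)/9 (o(b) = ((b + 6)*(b + 4))/9 = ((6 + b)*(4 + b))/9 = ((4 + b)*(6 + b))/9 = (4 + b)*(6 + b)/9)
s = 277
s/((m*((o(0)*(-5))*2 + N(-4, -11)))) = 277/((109*(((8/3 + (⅑)*0² + (10/9)*0)*(-5))*2 + 8))) = 277/((109*(((8/3 + (⅑)*0 + 0)*(-5))*2 + 8))) = 277/((109*(((8/3 + 0 + 0)*(-5))*2 + 8))) = 277/((109*(((8/3)*(-5))*2 + 8))) = 277/((109*(-40/3*2 + 8))) = 277/((109*(-80/3 + 8))) = 277/((109*(-56/3))) = 277/(-6104/3) = 277*(-3/6104) = -831/6104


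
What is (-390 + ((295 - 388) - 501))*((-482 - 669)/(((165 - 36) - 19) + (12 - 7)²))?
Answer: 377528/45 ≈ 8389.5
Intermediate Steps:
(-390 + ((295 - 388) - 501))*((-482 - 669)/(((165 - 36) - 19) + (12 - 7)²)) = (-390 + (-93 - 501))*(-1151/((129 - 19) + 5²)) = (-390 - 594)*(-1151/(110 + 25)) = -(-1132584)/135 = -984*(-1151/135) = 377528/45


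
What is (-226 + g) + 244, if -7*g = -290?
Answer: 416/7 ≈ 59.429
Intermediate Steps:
g = 290/7 (g = -⅐*(-290) = 290/7 ≈ 41.429)
(-226 + g) + 244 = (-226 + 290/7) + 244 = -1292/7 + 244 = 416/7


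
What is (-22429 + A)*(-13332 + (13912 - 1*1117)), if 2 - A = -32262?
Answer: -5281395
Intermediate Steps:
A = 32264 (A = 2 - 1*(-32262) = 2 + 32262 = 32264)
(-22429 + A)*(-13332 + (13912 - 1*1117)) = (-22429 + 32264)*(-13332 + (13912 - 1*1117)) = 9835*(-13332 + (13912 - 1117)) = 9835*(-13332 + 12795) = 9835*(-537) = -5281395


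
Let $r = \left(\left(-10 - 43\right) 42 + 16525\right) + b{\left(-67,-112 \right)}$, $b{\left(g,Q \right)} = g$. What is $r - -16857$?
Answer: $31089$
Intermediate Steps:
$r = 14232$ ($r = \left(\left(-10 - 43\right) 42 + 16525\right) - 67 = \left(\left(-53\right) 42 + 16525\right) - 67 = \left(-2226 + 16525\right) - 67 = 14299 - 67 = 14232$)
$r - -16857 = 14232 - -16857 = 14232 + 16857 = 31089$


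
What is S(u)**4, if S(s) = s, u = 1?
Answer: 1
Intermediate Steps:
S(u)**4 = 1**4 = 1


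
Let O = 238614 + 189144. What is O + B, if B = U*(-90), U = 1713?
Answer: 273588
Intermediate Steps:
O = 427758
B = -154170 (B = 1713*(-90) = -154170)
O + B = 427758 - 154170 = 273588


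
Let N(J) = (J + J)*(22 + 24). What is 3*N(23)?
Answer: 6348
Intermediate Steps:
N(J) = 92*J (N(J) = (2*J)*46 = 92*J)
3*N(23) = 3*(92*23) = 3*2116 = 6348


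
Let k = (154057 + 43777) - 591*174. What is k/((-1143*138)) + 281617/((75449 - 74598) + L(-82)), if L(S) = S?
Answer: 22173760439/60648723 ≈ 365.61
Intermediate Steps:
k = 95000 (k = 197834 - 102834 = 95000)
k/((-1143*138)) + 281617/((75449 - 74598) + L(-82)) = 95000/((-1143*138)) + 281617/((75449 - 74598) - 82) = 95000/(-157734) + 281617/(851 - 82) = 95000*(-1/157734) + 281617/769 = -47500/78867 + 281617*(1/769) = -47500/78867 + 281617/769 = 22173760439/60648723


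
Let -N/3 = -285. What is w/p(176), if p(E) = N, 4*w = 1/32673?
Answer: 1/111741660 ≈ 8.9492e-9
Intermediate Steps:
w = 1/130692 (w = (¼)/32673 = (¼)*(1/32673) = 1/130692 ≈ 7.6516e-6)
N = 855 (N = -3*(-285) = 855)
p(E) = 855
w/p(176) = (1/130692)/855 = (1/130692)*(1/855) = 1/111741660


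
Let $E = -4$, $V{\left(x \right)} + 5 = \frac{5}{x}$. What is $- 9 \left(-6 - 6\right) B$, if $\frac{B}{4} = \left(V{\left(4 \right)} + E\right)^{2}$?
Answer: $25947$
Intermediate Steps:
$V{\left(x \right)} = -5 + \frac{5}{x}$
$B = \frac{961}{4}$ ($B = 4 \left(\left(-5 + \frac{5}{4}\right) - 4\right)^{2} = 4 \left(- \frac{15}{4} - 4\right)^{2} = 4 \left(- \frac{31}{4}\right)^{2} = 4 \cdot \frac{961}{16} = \frac{961}{4} \approx 240.25$)
$- 9 \left(-6 - 6\right) B = - 9 \left(-6 - 6\right) \frac{961}{4} = \left(-9\right) \left(-12\right) \frac{961}{4} = 108 \cdot \frac{961}{4} = 25947$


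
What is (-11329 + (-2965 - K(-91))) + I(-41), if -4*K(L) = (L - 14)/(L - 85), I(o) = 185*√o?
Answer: -10062871/704 + 185*I*√41 ≈ -14294.0 + 1184.6*I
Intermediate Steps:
K(L) = -(-14 + L)/(4*(-85 + L)) (K(L) = -(L - 14)/(4*(L - 85)) = -(-14 + L)/(4*(-85 + L)))
(-11329 + (-2965 - K(-91))) + I(-41) = (-11329 + (-2965 - (14 - 1*(-91))/(4*(-85 - 91)))) + 185*√(-41) = (-11329 + (-2965 - (14 + 91)/(4*(-176)))) + 185*(I*√41) = (-11329 + (-2965 - (-1)*105/(4*176))) + 185*I*√41 = (-11329 + (-2965 - 1*(-105/704))) + 185*I*√41 = (-11329 + (-2965 + 105/704)) + 185*I*√41 = (-11329 - 2087255/704) + 185*I*√41 = -10062871/704 + 185*I*√41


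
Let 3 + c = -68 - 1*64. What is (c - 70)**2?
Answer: 42025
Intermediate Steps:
c = -135 (c = -3 + (-68 - 1*64) = -3 + (-68 - 64) = -3 - 132 = -135)
(c - 70)**2 = (-135 - 70)**2 = (-205)**2 = 42025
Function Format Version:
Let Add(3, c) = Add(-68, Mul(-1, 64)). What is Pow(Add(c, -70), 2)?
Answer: 42025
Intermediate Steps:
c = -135 (c = Add(-3, Add(-68, Mul(-1, 64))) = Add(-3, Add(-68, -64)) = Add(-3, -132) = -135)
Pow(Add(c, -70), 2) = Pow(Add(-135, -70), 2) = Pow(-205, 2) = 42025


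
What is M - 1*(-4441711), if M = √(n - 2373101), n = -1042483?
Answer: 4441711 + 4*I*√213474 ≈ 4.4417e+6 + 1848.1*I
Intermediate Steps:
M = 4*I*√213474 (M = √(-1042483 - 2373101) = √(-3415584) = 4*I*√213474 ≈ 1848.1*I)
M - 1*(-4441711) = 4*I*√213474 - 1*(-4441711) = 4*I*√213474 + 4441711 = 4441711 + 4*I*√213474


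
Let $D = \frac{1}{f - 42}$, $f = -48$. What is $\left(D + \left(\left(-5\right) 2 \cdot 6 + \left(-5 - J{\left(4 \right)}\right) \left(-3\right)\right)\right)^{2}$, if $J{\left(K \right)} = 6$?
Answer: $\frac{5909761}{8100} \approx 729.6$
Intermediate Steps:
$D = - \frac{1}{90}$ ($D = \frac{1}{-48 - 42} = \frac{1}{-90} = - \frac{1}{90} \approx -0.011111$)
$\left(D + \left(\left(-5\right) 2 \cdot 6 + \left(-5 - J{\left(4 \right)}\right) \left(-3\right)\right)\right)^{2} = \left(- \frac{1}{90} + \left(\left(-5\right) 2 \cdot 6 + \left(-5 - 6\right) \left(-3\right)\right)\right)^{2} = \left(- \frac{1}{90} - \left(60 - \left(-5 - 6\right) \left(-3\right)\right)\right)^{2} = \left(- \frac{1}{90} - 27\right)^{2} = \left(- \frac{2431}{90}\right)^{2} = \frac{5909761}{8100}$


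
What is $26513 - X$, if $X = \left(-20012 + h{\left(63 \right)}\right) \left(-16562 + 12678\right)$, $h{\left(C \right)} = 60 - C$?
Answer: $-77711747$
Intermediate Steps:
$X = 77738260$ ($X = \left(-20012 + \left(60 - 63\right)\right) \left(-16562 + 12678\right) = \left(-20012 + \left(60 - 63\right)\right) \left(-3884\right) = \left(-20012 - 3\right) \left(-3884\right) = \left(-20015\right) \left(-3884\right) = 77738260$)
$26513 - X = 26513 - 77738260 = -77711747$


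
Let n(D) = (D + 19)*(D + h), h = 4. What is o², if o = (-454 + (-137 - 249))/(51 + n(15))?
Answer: 705600/485809 ≈ 1.4524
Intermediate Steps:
n(D) = (4 + D)*(19 + D) (n(D) = (D + 19)*(D + 4) = (19 + D)*(4 + D) = (4 + D)*(19 + D))
o = -840/697 (o = (-454 + (-137 - 249))/(51 + (76 + 15² + 23*15)) = (-454 - 386)/(51 + (76 + 225 + 345)) = -840/(51 + 646) = -840/697 ≈ -1.2052)
o² = (-840/697)² = 705600/485809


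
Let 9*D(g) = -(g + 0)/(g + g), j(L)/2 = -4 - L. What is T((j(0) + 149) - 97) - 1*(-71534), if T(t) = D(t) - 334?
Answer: 1281599/18 ≈ 71200.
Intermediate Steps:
j(L) = -8 - 2*L (j(L) = 2*(-4 - L) = -8 - 2*L)
D(g) = -1/18 (D(g) = (-(g + 0)/(g + g))/9 = (-g/(2*g))/9 = (-g*1/(2*g))/9 = (-1*1/2)/9 = (1/9)*(-1/2) = -1/18)
T(t) = -6013/18 (T(t) = -1/18 - 334 = -6013/18)
T((j(0) + 149) - 97) - 1*(-71534) = -6013/18 - 1*(-71534) = -6013/18 + 71534 = 1281599/18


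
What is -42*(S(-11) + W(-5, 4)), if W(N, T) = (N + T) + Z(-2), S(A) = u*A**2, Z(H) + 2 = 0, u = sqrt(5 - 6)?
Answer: 126 - 5082*I ≈ 126.0 - 5082.0*I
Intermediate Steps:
u = I (u = sqrt(-1) = I ≈ 1.0*I)
Z(H) = -2 (Z(H) = -2 + 0 = -2)
S(A) = I*A**2
W(N, T) = -2 + N + T (W(N, T) = (N + T) - 2 = -2 + N + T)
-42*(S(-11) + W(-5, 4)) = -42*(I*(-11)**2 + (-2 - 5 + 4)) = -42*(I*121 - 3) = -42*(121*I - 3) = -42*(-3 + 121*I) = 126 - 5082*I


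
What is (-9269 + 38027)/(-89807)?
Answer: -28758/89807 ≈ -0.32022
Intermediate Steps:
(-9269 + 38027)/(-89807) = 28758*(-1/89807) = -28758/89807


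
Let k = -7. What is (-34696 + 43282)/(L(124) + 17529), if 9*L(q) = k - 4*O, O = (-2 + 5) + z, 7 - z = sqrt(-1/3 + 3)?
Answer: 9140393727/18655279315 - 154548*sqrt(6)/18655279315 ≈ 0.48994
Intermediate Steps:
z = 7 - 2*sqrt(6)/3 (z = 7 - sqrt(-1/3 + 3) = 7 - sqrt(8/3) = 7 - 2*sqrt(6)/3 ≈ 5.3670)
O = 10 - 2*sqrt(6)/3 (O = (-2 + 5) + (7 - 2*sqrt(6)/3) = 3 + (7 - 2*sqrt(6)/3) = 10 - 2*sqrt(6)/3 ≈ 8.3670)
L(q) = -47/9 + 8*sqrt(6)/27 (L(q) = (-7 - 4*(10 - 2*sqrt(6)/3))/9 = (-7 + (-40 + 8*sqrt(6)/3))/9 = (-47 + 8*sqrt(6)/3)/9 = -47/9 + 8*sqrt(6)/27)
(-34696 + 43282)/(L(124) + 17529) = (-34696 + 43282)/((-47/9 + 8*sqrt(6)/27) + 17529) = 8586/(157714/9 + 8*sqrt(6)/27)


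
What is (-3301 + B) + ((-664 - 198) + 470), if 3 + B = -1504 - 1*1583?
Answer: -6783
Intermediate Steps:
B = -3090 (B = -3 + (-1504 - 1*1583) = -3 + (-1504 - 1583) = -3 - 3087 = -3090)
(-3301 + B) + ((-664 - 198) + 470) = (-3301 - 3090) + ((-664 - 198) + 470) = -6391 + (-862 + 470) = -6391 - 392 = -6783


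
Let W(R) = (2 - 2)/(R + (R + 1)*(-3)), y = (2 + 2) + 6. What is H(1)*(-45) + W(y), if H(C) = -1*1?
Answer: 45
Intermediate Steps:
y = 10 (y = 4 + 6 = 10)
H(C) = -1
W(R) = 0 (W(R) = 0/(R + (1 + R)*(-3)) = 0/(R + (-3 - 3*R)) = 0/(-3 - 2*R) = 0)
H(1)*(-45) + W(y) = -1*(-45) + 0 = 45 + 0 = 45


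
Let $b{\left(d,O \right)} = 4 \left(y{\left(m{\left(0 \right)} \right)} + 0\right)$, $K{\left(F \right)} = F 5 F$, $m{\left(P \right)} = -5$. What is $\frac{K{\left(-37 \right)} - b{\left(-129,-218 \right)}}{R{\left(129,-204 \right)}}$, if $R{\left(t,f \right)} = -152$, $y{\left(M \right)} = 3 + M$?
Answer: $- \frac{6853}{152} \approx -45.086$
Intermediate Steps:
$K{\left(F \right)} = 5 F^{2}$ ($K{\left(F \right)} = 5 F F = 5 F^{2}$)
$b{\left(d,O \right)} = -8$ ($b{\left(d,O \right)} = 4 \left(\left(3 - 5\right) + 0\right) = 4 \left(-2 + 0\right) = 4 \left(-2\right) = -8$)
$\frac{K{\left(-37 \right)} - b{\left(-129,-218 \right)}}{R{\left(129,-204 \right)}} = \frac{5 \left(-37\right)^{2} - -8}{-152} = \left(5 \cdot 1369 + 8\right) \left(- \frac{1}{152}\right) = \left(6845 + 8\right) \left(- \frac{1}{152}\right) = 6853 \left(- \frac{1}{152}\right) = - \frac{6853}{152}$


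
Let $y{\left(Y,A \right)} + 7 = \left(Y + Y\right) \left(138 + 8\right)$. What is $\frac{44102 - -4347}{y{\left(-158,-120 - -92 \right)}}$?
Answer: $- \frac{48449}{46143} \approx -1.05$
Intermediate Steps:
$y{\left(Y,A \right)} = -7 + 292 Y$ ($y{\left(Y,A \right)} = -7 + \left(Y + Y\right) \left(138 + 8\right) = -7 + 2 Y 146 = -7 + 292 Y$)
$\frac{44102 - -4347}{y{\left(-158,-120 - -92 \right)}} = \frac{44102 - -4347}{-7 + 292 \left(-158\right)} = \frac{44102 + 4347}{-7 - 46136} = \frac{48449}{-46143} = 48449 \left(- \frac{1}{46143}\right) = - \frac{48449}{46143}$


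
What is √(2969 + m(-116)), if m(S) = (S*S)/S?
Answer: 3*√317 ≈ 53.413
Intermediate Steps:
m(S) = S (m(S) = S²/S = S)
√(2969 + m(-116)) = √(2969 - 116) = √2853 = 3*√317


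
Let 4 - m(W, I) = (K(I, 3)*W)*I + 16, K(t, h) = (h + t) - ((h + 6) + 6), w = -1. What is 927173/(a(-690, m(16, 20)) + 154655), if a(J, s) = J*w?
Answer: 927173/155345 ≈ 5.9685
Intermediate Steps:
K(t, h) = -12 + t (K(t, h) = (h + t) - ((6 + h) + 6) = (h + t) - (12 + h) = (h + t) + (-12 - h) = -12 + t)
m(W, I) = -12 - I*W*(-12 + I) (m(W, I) = 4 - (((-12 + I)*W)*I + 16) = 4 - ((W*(-12 + I))*I + 16) = 4 - (I*W*(-12 + I) + 16) = 4 - (16 + I*W*(-12 + I)) = 4 + (-16 - I*W*(-12 + I)) = -12 - I*W*(-12 + I))
a(J, s) = -J (a(J, s) = J*(-1) = -J)
927173/(a(-690, m(16, 20)) + 154655) = 927173/(-1*(-690) + 154655) = 927173/(690 + 154655) = 927173/155345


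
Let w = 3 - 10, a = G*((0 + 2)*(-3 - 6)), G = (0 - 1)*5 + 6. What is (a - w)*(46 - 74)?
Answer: 308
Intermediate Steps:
G = 1 (G = -1*5 + 6 = -5 + 6 = 1)
a = -18 (a = 1*((0 + 2)*(-3 - 6)) = 1*(2*(-9)) = 1*(-18) = -18)
w = -7
(a - w)*(46 - 74) = (-18 - 1*(-7))*(46 - 74) = (-18 + 7)*(-28) = -11*(-28) = 308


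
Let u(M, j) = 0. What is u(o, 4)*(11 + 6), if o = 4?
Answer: 0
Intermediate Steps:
u(o, 4)*(11 + 6) = 0*(11 + 6) = 0*17 = 0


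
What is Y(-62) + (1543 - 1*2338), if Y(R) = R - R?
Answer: -795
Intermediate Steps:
Y(R) = 0
Y(-62) + (1543 - 1*2338) = 0 + (1543 - 1*2338) = 0 + (1543 - 2338) = 0 - 795 = -795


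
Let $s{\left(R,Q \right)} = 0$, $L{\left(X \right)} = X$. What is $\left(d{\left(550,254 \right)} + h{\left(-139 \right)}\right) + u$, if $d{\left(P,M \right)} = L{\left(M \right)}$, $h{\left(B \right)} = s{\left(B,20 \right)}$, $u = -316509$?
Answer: $-316255$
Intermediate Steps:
$h{\left(B \right)} = 0$
$d{\left(P,M \right)} = M$
$\left(d{\left(550,254 \right)} + h{\left(-139 \right)}\right) + u = \left(254 + 0\right) - 316509 = 254 - 316509 = -316255$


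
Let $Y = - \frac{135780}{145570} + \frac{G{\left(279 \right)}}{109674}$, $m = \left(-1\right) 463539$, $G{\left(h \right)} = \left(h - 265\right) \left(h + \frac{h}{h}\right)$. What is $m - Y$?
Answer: $- \frac{370024950052585}{798262209} \approx -4.6354 \cdot 10^{5}$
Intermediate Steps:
$G{\left(h \right)} = \left(1 + h\right) \left(-265 + h\right)$ ($G{\left(h \right)} = \left(-265 + h\right) \left(h + 1\right) = \left(-265 + h\right) \left(1 + h\right) = \left(1 + h\right) \left(-265 + h\right)$)
$m = -463539$
$Y = - \frac{716045066}{798262209}$ ($Y = - \frac{135780}{145570} + \frac{-265 + 279^{2} - 73656}{109674} = \left(-135780\right) \frac{1}{145570} + \left(-265 + 77841 - 73656\right) \frac{1}{109674} = - \frac{13578}{14557} + 3920 \cdot \frac{1}{109674} = - \frac{13578}{14557} + \frac{1960}{54837} = - \frac{716045066}{798262209} \approx -0.89701$)
$m - Y = -463539 - - \frac{716045066}{798262209} = -463539 + \frac{716045066}{798262209} = - \frac{370024950052585}{798262209}$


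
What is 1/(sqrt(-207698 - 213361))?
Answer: -I*sqrt(421059)/421059 ≈ -0.0015411*I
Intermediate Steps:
1/(sqrt(-207698 - 213361)) = 1/(sqrt(-421059)) = 1/(I*sqrt(421059)) = -I*sqrt(421059)/421059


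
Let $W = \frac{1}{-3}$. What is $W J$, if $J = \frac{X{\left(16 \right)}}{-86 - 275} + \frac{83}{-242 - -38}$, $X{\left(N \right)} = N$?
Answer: $\frac{33227}{220932} \approx 0.15039$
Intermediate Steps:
$J = - \frac{33227}{73644}$ ($J = \frac{16}{-86 - 275} + \frac{83}{-242 - -38} = \frac{16}{-86 - 275} + \frac{83}{-242 + 38} = \frac{16}{-361} + \frac{83}{-204} = 16 \left(- \frac{1}{361}\right) + 83 \left(- \frac{1}{204}\right) = - \frac{16}{361} - \frac{83}{204} = - \frac{33227}{73644} \approx -0.45118$)
$W = - \frac{1}{3} \approx -0.33333$
$W J = \left(- \frac{1}{3}\right) \left(- \frac{33227}{73644}\right) = \frac{33227}{220932}$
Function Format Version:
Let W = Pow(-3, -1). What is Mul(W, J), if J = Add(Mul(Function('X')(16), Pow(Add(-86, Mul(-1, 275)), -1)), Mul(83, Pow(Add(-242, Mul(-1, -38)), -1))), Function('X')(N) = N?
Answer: Rational(33227, 220932) ≈ 0.15039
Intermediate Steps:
J = Rational(-33227, 73644) (J = Add(Mul(16, Pow(Add(-86, Mul(-1, 275)), -1)), Mul(83, Pow(Add(-242, Mul(-1, -38)), -1))) = Add(Mul(16, Pow(Add(-86, -275), -1)), Mul(83, Pow(Add(-242, 38), -1))) = Add(Mul(16, Pow(-361, -1)), Mul(83, Pow(-204, -1))) = Add(Mul(16, Rational(-1, 361)), Mul(83, Rational(-1, 204))) = Add(Rational(-16, 361), Rational(-83, 204)) = Rational(-33227, 73644) ≈ -0.45118)
W = Rational(-1, 3) ≈ -0.33333
Mul(W, J) = Mul(Rational(-1, 3), Rational(-33227, 73644)) = Rational(33227, 220932)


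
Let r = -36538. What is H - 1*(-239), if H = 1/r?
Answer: 8732581/36538 ≈ 239.00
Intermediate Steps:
H = -1/36538 (H = 1/(-36538) = -1/36538 ≈ -2.7369e-5)
H - 1*(-239) = -1/36538 - 1*(-239) = -1/36538 + 239 = 8732581/36538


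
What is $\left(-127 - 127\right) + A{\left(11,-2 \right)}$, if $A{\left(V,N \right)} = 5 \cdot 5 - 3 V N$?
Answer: $1396$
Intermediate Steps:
$A{\left(V,N \right)} = - 75 N V$ ($A{\left(V,N \right)} = 25 \left(- 3 N V\right) = - 75 N V$)
$\left(-127 - 127\right) + A{\left(11,-2 \right)} = \left(-127 - 127\right) - \left(-150\right) 11 = -254 + 1650 = 1396$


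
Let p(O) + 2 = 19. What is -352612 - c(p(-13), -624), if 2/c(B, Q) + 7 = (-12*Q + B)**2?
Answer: -9930438623509/28162509 ≈ -3.5261e+5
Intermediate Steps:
p(O) = 17 (p(O) = -2 + 19 = 17)
c(B, Q) = 2/(-7 + (B - 12*Q)**2) (c(B, Q) = 2/(-7 + (-12*Q + B)**2) = 2/(-7 + (B - 12*Q)**2))
-352612 - c(p(-13), -624) = -352612 - 2/(-7 + (17 - 12*(-624))**2) = -352612 - 2/(-7 + (17 + 7488)**2) = -352612 - 2/(-7 + 7505**2) = -352612 - 2/(-7 + 56325025) = -352612 - 2/56325018 = -352612 - 1*1/28162509 = -352612 - 1/28162509 = -9930438623509/28162509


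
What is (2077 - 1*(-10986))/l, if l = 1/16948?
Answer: 221391724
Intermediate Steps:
l = 1/16948 ≈ 5.9004e-5
(2077 - 1*(-10986))/l = (2077 - 1*(-10986))/(1/16948) = (2077 + 10986)*16948 = 13063*16948 = 221391724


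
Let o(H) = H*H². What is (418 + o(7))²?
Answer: 579121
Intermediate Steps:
o(H) = H³
(418 + o(7))² = (418 + 7³)² = (418 + 343)² = 761² = 579121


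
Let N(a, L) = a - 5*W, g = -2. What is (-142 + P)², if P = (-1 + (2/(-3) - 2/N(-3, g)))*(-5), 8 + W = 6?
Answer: 7711729/441 ≈ 17487.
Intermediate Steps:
W = -2 (W = -8 + 6 = -2)
N(a, L) = 10 + a (N(a, L) = a - 5*(-2) = a + 10 = 10 + a)
P = 205/21 (P = (-1 + (2/(-3) - 2/(10 - 3)))*(-5) = (-1 + (2*(-⅓) - 2/7))*(-5) = (-1 + (-⅔ - 2*⅐))*(-5) = (-1 + (-⅔ - 2/7))*(-5) = (-1 - 20/21)*(-5) = -41/21*(-5) = 205/21 ≈ 9.7619)
(-142 + P)² = (-142 + 205/21)² = (-2777/21)² = 7711729/441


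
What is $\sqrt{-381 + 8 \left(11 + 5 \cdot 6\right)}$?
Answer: $i \sqrt{53} \approx 7.2801 i$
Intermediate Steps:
$\sqrt{-381 + 8 \left(11 + 5 \cdot 6\right)} = \sqrt{-381 + 8 \left(11 + 30\right)} = \sqrt{-381 + 8 \cdot 41} = \sqrt{-381 + 328} = \sqrt{-53} = i \sqrt{53}$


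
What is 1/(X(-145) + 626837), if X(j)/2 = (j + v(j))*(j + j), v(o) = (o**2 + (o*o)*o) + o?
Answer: 1/1756803037 ≈ 5.6922e-10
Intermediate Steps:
v(o) = o + o**2 + o**3 (v(o) = (o**2 + o**2*o) + o = (o**2 + o**3) + o = o + o**2 + o**3)
X(j) = 4*j*(j + j*(1 + j + j**2)) (X(j) = 2*((j + j*(1 + j + j**2))*(j + j)) = 2*((j + j*(1 + j + j**2))*(2*j)) = 2*(2*j*(j + j*(1 + j + j**2))) = 4*j*(j + j*(1 + j + j**2)))
1/(X(-145) + 626837) = 1/(4*(-145)**2*(2 - 145 + (-145)**2) + 626837) = 1/(4*21025*(2 - 145 + 21025) + 626837) = 1/(4*21025*20882 + 626837) = 1/(1756176200 + 626837) = 1/1756803037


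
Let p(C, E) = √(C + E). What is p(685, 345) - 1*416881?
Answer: -416881 + √1030 ≈ -4.1685e+5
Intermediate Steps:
p(685, 345) - 1*416881 = √(685 + 345) - 1*416881 = √1030 - 416881 = -416881 + √1030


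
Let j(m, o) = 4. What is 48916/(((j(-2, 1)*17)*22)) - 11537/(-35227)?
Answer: 435105821/13174898 ≈ 33.025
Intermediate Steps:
48916/(((j(-2, 1)*17)*22)) - 11537/(-35227) = 48916/(((4*17)*22)) - 11537/(-35227) = 48916/((68*22)) - 11537*(-1/35227) = 48916/1496 + 11537/35227 = 48916*(1/1496) + 11537/35227 = 12229/374 + 11537/35227 = 435105821/13174898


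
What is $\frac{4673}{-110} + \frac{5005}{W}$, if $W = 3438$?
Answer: $- \frac{3878806}{94545} \approx -41.026$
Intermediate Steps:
$\frac{4673}{-110} + \frac{5005}{W} = \frac{4673}{-110} + \frac{5005}{3438} = 4673 \left(- \frac{1}{110}\right) + 5005 \cdot \frac{1}{3438} = - \frac{4673}{110} + \frac{5005}{3438} = - \frac{3878806}{94545}$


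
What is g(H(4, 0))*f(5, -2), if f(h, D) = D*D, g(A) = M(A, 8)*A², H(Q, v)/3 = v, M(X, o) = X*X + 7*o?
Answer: 0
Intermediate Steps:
M(X, o) = X² + 7*o
H(Q, v) = 3*v
g(A) = A²*(56 + A²) (g(A) = (A² + 7*8)*A² = (A² + 56)*A² = (56 + A²)*A² = A²*(56 + A²))
f(h, D) = D²
g(H(4, 0))*f(5, -2) = ((3*0)²*(56 + (3*0)²))*(-2)² = (0²*(56 + 0²))*4 = (0*(56 + 0))*4 = (0*56)*4 = 0*4 = 0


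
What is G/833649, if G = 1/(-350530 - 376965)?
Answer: -1/606475479255 ≈ -1.6489e-12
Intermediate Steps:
G = -1/727495 (G = 1/(-727495) = -1/727495 ≈ -1.3746e-6)
G/833649 = -1/727495/833649 = -1/727495*1/833649 = -1/606475479255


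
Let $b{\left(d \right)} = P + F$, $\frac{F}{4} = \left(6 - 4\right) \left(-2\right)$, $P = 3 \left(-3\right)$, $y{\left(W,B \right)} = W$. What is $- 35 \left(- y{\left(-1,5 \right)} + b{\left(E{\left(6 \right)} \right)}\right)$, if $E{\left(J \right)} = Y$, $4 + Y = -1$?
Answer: $840$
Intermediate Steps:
$Y = -5$ ($Y = -4 - 1 = -5$)
$E{\left(J \right)} = -5$
$P = -9$
$F = -16$ ($F = 4 \left(6 - 4\right) \left(-2\right) = 4 \cdot 2 \left(-2\right) = 4 \left(-4\right) = -16$)
$b{\left(d \right)} = -25$ ($b{\left(d \right)} = -9 - 16 = -25$)
$- 35 \left(- y{\left(-1,5 \right)} + b{\left(E{\left(6 \right)} \right)}\right) = - 35 \left(\left(-1\right) \left(-1\right) - 25\right) = - 35 \left(1 - 25\right) = \left(-35\right) \left(-24\right) = 840$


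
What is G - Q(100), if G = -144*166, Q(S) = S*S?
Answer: -33904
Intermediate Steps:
Q(S) = S²
G = -23904
G - Q(100) = -23904 - 1*100² = -23904 - 1*10000 = -23904 - 10000 = -33904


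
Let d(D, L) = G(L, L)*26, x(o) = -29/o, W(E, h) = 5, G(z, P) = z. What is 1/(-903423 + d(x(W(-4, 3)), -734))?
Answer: -1/922507 ≈ -1.0840e-6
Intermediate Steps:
d(D, L) = 26*L (d(D, L) = L*26 = 26*L)
1/(-903423 + d(x(W(-4, 3)), -734)) = 1/(-903423 + 26*(-734)) = 1/(-903423 - 19084) = 1/(-922507) = -1/922507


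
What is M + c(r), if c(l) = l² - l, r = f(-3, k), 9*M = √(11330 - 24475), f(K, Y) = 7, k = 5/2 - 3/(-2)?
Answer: 42 + I*√13145/9 ≈ 42.0 + 12.739*I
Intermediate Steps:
k = 4 (k = 5*(½) - 3*(-½) = 5/2 + 3/2 = 4)
M = I*√13145/9 (M = √(11330 - 24475)/9 = √(-13145)/9 = (I*√13145)/9 = I*√13145/9 ≈ 12.739*I)
r = 7
M + c(r) = I*√13145/9 + 7*(-1 + 7) = I*√13145/9 + 7*6 = I*√13145/9 + 42 = 42 + I*√13145/9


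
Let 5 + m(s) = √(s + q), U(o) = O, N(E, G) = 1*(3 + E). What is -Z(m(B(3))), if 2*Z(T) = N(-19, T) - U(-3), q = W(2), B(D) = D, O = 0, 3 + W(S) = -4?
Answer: 8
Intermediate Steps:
N(E, G) = 3 + E
W(S) = -7 (W(S) = -3 - 4 = -7)
U(o) = 0
q = -7
m(s) = -5 + √(-7 + s) (m(s) = -5 + √(s - 7) = -5 + √(-7 + s))
Z(T) = -8 (Z(T) = ((3 - 19) - 1*0)/2 = (-16 + 0)/2 = (½)*(-16) = -8)
-Z(m(B(3))) = -1*(-8) = 8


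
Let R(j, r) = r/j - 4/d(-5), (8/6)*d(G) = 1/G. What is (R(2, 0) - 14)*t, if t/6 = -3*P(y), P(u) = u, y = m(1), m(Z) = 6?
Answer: -1368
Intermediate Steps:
d(G) = 3/(4*G)
y = 6
t = -108 (t = 6*(-3*6) = 6*(-18) = -108)
R(j, r) = 80/3 + r/j (R(j, r) = r/j - 4/((¾)/(-5)) = r/j - 4/((¾)*(-⅕)) = r/j - 4/(-3/20) = r/j - 4*(-20/3) = r/j + 80/3 = 80/3 + r/j)
(R(2, 0) - 14)*t = ((80/3 + 0/2) - 14)*(-108) = ((80/3 + 0*(½)) - 14)*(-108) = ((80/3 + 0) - 14)*(-108) = (80/3 - 14)*(-108) = (38/3)*(-108) = -1368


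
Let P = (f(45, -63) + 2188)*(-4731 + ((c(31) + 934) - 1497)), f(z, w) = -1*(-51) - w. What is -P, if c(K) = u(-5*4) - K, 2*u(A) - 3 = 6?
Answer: 12247791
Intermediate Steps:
u(A) = 9/2 (u(A) = 3/2 + (½)*6 = 3/2 + 3 = 9/2)
f(z, w) = 51 - w
c(K) = 9/2 - K
P = -12247791 (P = ((51 - 1*(-63)) + 2188)*(-4731 + (((9/2 - 1*31) + 934) - 1497)) = ((51 + 63) + 2188)*(-4731 + (((9/2 - 31) + 934) - 1497)) = (114 + 2188)*(-4731 + ((-53/2 + 934) - 1497)) = 2302*(-4731 + (1815/2 - 1497)) = 2302*(-4731 - 1179/2) = 2302*(-10641/2) = -12247791)
-P = -1*(-12247791) = 12247791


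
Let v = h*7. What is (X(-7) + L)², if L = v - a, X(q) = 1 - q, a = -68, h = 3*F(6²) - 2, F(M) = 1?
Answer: 6889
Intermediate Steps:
h = 1 (h = 3*1 - 2 = 3 - 2 = 1)
v = 7 (v = 1*7 = 7)
L = 75 (L = 7 - 1*(-68) = 7 + 68 = 75)
(X(-7) + L)² = ((1 - 1*(-7)) + 75)² = ((1 + 7) + 75)² = (8 + 75)² = 83² = 6889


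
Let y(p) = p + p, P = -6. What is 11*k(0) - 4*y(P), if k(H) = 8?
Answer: 136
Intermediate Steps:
y(p) = 2*p
11*k(0) - 4*y(P) = 11*8 - 8*(-6) = 88 - 4*(-12) = 88 + 48 = 136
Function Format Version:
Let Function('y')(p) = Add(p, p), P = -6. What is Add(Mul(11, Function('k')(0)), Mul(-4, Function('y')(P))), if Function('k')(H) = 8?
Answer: 136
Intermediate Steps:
Function('y')(p) = Mul(2, p)
Add(Mul(11, Function('k')(0)), Mul(-4, Function('y')(P))) = Add(Mul(11, 8), Mul(-4, Mul(2, -6))) = Add(88, Mul(-4, -12)) = Add(88, 48) = 136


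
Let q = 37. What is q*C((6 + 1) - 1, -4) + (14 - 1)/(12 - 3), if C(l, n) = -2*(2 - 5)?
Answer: 2011/9 ≈ 223.44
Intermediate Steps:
C(l, n) = 6 (C(l, n) = -2*(-3) = 6)
q*C((6 + 1) - 1, -4) + (14 - 1)/(12 - 3) = 37*6 + (14 - 1)/(12 - 3) = 222 + 13/9 = 2011/9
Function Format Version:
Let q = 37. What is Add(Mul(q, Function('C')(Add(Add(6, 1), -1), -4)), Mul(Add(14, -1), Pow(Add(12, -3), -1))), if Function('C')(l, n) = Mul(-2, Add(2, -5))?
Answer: Rational(2011, 9) ≈ 223.44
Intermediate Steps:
Function('C')(l, n) = 6 (Function('C')(l, n) = Mul(-2, -3) = 6)
Add(Mul(q, Function('C')(Add(Add(6, 1), -1), -4)), Mul(Add(14, -1), Pow(Add(12, -3), -1))) = Add(Mul(37, 6), Mul(Add(14, -1), Pow(Add(12, -3), -1))) = Add(222, Mul(13, Pow(9, -1))) = Add(222, Mul(13, Rational(1, 9))) = Add(222, Rational(13, 9)) = Rational(2011, 9)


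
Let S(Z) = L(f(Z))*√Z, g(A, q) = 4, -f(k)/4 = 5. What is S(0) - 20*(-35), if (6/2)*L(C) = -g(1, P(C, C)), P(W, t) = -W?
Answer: 700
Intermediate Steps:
f(k) = -20 (f(k) = -4*5 = -20)
L(C) = -4/3 (L(C) = (-1*4)/3 = (⅓)*(-4) = -4/3)
S(Z) = -4*√Z/3
S(0) - 20*(-35) = -4*√0/3 - 20*(-35) = -4/3*0 + 700 = 0 + 700 = 700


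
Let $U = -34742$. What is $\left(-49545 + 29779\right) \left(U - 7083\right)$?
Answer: $826712950$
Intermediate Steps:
$\left(-49545 + 29779\right) \left(U - 7083\right) = \left(-49545 + 29779\right) \left(-34742 - 7083\right) = \left(-19766\right) \left(-41825\right) = 826712950$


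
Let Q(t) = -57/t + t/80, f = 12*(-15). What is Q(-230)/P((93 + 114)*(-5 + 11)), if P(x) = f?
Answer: 2417/165600 ≈ 0.014595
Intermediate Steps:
f = -180
Q(t) = -57/t + t/80 (Q(t) = -57/t + t*(1/80) = -57/t + t/80)
P(x) = -180
Q(-230)/P((93 + 114)*(-5 + 11)) = (-57/(-230) + (1/80)*(-230))/(-180) = (-57*(-1/230) - 23/8)*(-1/180) = (57/230 - 23/8)*(-1/180) = -2417/920*(-1/180) = 2417/165600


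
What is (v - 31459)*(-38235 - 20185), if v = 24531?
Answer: 404733760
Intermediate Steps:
(v - 31459)*(-38235 - 20185) = (24531 - 31459)*(-38235 - 20185) = -6928*(-58420) = 404733760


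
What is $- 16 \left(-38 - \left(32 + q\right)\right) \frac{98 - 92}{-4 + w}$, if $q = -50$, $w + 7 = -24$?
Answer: $- \frac{384}{7} \approx -54.857$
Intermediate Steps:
$w = -31$ ($w = -7 - 24 = -31$)
$- 16 \left(-38 - \left(32 + q\right)\right) \frac{98 - 92}{-4 + w} = - 16 \left(-38 - \left(32 - 50\right)\right) \frac{98 - 92}{-4 - 31} = - 16 \left(-38 - -18\right) \frac{6}{-35} = - 16 \left(-38 + 18\right) 6 \left(- \frac{1}{35}\right) = \left(-16\right) \left(-20\right) \left(- \frac{6}{35}\right) = 320 \left(- \frac{6}{35}\right) = - \frac{384}{7}$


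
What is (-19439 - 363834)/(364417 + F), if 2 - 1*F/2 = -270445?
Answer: -34843/82301 ≈ -0.42336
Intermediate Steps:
F = 540894 (F = 4 - 2*(-270445) = 4 + 540890 = 540894)
(-19439 - 363834)/(364417 + F) = (-19439 - 363834)/(364417 + 540894) = -383273/905311 = -383273*1/905311 = -34843/82301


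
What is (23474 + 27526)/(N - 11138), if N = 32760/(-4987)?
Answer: -127168500/27788983 ≈ -4.5762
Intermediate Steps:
N = -32760/4987 (N = 32760*(-1/4987) = -32760/4987 ≈ -6.5691)
(23474 + 27526)/(N - 11138) = (23474 + 27526)/(-32760/4987 - 11138) = 51000/(-55577966/4987) = 51000*(-4987/55577966) = -127168500/27788983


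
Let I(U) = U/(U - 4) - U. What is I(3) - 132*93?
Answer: -12282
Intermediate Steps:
I(U) = -U + U/(-4 + U) (I(U) = U/(-4 + U) - U = -U + U/(-4 + U))
I(3) - 132*93 = 3*(5 - 1*3)/(-4 + 3) - 132*93 = 3*(5 - 3)/(-1) - 12276 = 3*(-1)*2 - 12276 = -6 - 12276 = -12282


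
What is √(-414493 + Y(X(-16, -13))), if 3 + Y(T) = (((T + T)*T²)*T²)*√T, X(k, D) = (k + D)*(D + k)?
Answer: 3*√2711224392333018 ≈ 1.5621e+8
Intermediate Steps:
X(k, D) = (D + k)² (X(k, D) = (D + k)*(D + k) = (D + k)²)
Y(T) = -3 + 2*T^(11/2) (Y(T) = -3 + (((T + T)*T²)*T²)*√T = -3 + (((2*T)*T²)*T²)*√T = -3 + ((2*T³)*T²)*√T = -3 + (2*T⁵)*√T = -3 + 2*T^(11/2))
√(-414493 + Y(X(-16, -13))) = √(-414493 + (-3 + 2*((-13 - 16)²)^(11/2))) = √(-414493 + (-3 + 2*((-29)²)^(11/2))) = √(-414493 + (-3 + 2*841^(11/2))) = √(-414493 + (-3 + 2*12200509765705829)) = √(-414493 + (-3 + 24401019531411658)) = √(-414493 + 24401019531411655) = √24401019530997162 = 3*√2711224392333018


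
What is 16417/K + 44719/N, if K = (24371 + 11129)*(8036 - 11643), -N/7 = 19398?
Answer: -2864215035131/8693596810500 ≈ -0.32946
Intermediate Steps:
N = -135786 (N = -7*19398 = -135786)
K = -128048500 (K = 35500*(-3607) = -128048500)
16417/K + 44719/N = 16417/(-128048500) + 44719/(-135786) = 16417*(-1/128048500) + 44719*(-1/135786) = -16417/128048500 - 44719/135786 = -2864215035131/8693596810500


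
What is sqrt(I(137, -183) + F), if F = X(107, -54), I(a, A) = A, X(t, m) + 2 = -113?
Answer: I*sqrt(298) ≈ 17.263*I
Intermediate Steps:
X(t, m) = -115 (X(t, m) = -2 - 113 = -115)
F = -115
sqrt(I(137, -183) + F) = sqrt(-183 - 115) = sqrt(-298) = I*sqrt(298)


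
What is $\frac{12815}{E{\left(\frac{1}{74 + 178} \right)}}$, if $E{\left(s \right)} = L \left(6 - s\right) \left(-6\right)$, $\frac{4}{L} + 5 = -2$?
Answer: $\frac{1883805}{3022} \approx 623.36$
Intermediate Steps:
$L = - \frac{4}{7}$ ($L = \frac{4}{-5 - 2} = \frac{4}{-7} = 4 \left(- \frac{1}{7}\right) = - \frac{4}{7} \approx -0.57143$)
$E{\left(s \right)} = \frac{144}{7} - \frac{24 s}{7}$ ($E{\left(s \right)} = - \frac{4 \left(6 - s\right)}{7} \left(-6\right) = \left(- \frac{24}{7} + \frac{4 s}{7}\right) \left(-6\right) = \frac{144}{7} - \frac{24 s}{7}$)
$\frac{12815}{E{\left(\frac{1}{74 + 178} \right)}} = \frac{12815}{\frac{144}{7} - \frac{24}{7 \left(74 + 178\right)}} = \frac{12815}{\frac{144}{7} - \frac{24}{7 \cdot 252}} = \frac{12815}{\frac{144}{7} - \frac{2}{147}} = \frac{12815}{\frac{3022}{147}} = 12815 \cdot \frac{147}{3022} = \frac{1883805}{3022}$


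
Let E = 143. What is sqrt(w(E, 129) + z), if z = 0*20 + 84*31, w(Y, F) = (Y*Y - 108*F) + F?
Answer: 5*sqrt(370) ≈ 96.177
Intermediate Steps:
w(Y, F) = Y**2 - 107*F (w(Y, F) = (Y**2 - 108*F) + F = Y**2 - 107*F)
z = 2604 (z = 0 + 2604 = 2604)
sqrt(w(E, 129) + z) = sqrt((143**2 - 107*129) + 2604) = sqrt((20449 - 13803) + 2604) = sqrt(6646 + 2604) = sqrt(9250) = 5*sqrt(370)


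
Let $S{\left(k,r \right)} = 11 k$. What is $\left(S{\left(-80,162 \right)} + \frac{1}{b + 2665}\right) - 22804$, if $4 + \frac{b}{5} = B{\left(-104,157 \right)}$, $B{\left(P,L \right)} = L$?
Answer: $- \frac{81236119}{3430} \approx -23684.0$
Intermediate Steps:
$b = 765$ ($b = -20 + 5 \cdot 157 = -20 + 785 = 765$)
$\left(S{\left(-80,162 \right)} + \frac{1}{b + 2665}\right) - 22804 = \left(11 \left(-80\right) + \frac{1}{765 + 2665}\right) - 22804 = \left(-880 + \frac{1}{3430}\right) - 22804 = - \frac{3018399}{3430} - 22804 = - \frac{81236119}{3430}$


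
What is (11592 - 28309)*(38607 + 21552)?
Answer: -1005678003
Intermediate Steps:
(11592 - 28309)*(38607 + 21552) = -16717*60159 = -1005678003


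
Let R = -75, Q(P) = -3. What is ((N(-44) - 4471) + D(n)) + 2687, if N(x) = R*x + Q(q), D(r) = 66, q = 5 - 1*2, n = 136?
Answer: 1579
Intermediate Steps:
q = 3 (q = 5 - 2 = 3)
N(x) = -3 - 75*x (N(x) = -75*x - 3 = -3 - 75*x)
((N(-44) - 4471) + D(n)) + 2687 = (((-3 - 75*(-44)) - 4471) + 66) + 2687 = (((-3 + 3300) - 4471) + 66) + 2687 = ((3297 - 4471) + 66) + 2687 = (-1174 + 66) + 2687 = -1108 + 2687 = 1579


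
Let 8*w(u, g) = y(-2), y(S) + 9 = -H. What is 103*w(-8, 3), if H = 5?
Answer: -721/4 ≈ -180.25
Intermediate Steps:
y(S) = -14 (y(S) = -9 - 1*5 = -9 - 5 = -14)
w(u, g) = -7/4 (w(u, g) = (⅛)*(-14) = -7/4)
103*w(-8, 3) = 103*(-7/4) = -721/4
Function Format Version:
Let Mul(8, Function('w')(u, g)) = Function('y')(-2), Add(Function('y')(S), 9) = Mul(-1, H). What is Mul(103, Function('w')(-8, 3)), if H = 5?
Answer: Rational(-721, 4) ≈ -180.25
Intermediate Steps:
Function('y')(S) = -14 (Function('y')(S) = Add(-9, Mul(-1, 5)) = Add(-9, -5) = -14)
Function('w')(u, g) = Rational(-7, 4) (Function('w')(u, g) = Mul(Rational(1, 8), -14) = Rational(-7, 4))
Mul(103, Function('w')(-8, 3)) = Mul(103, Rational(-7, 4)) = Rational(-721, 4)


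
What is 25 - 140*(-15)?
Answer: 2125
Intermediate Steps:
25 - 140*(-15) = 25 - 14*(-150) = 25 + 2100 = 2125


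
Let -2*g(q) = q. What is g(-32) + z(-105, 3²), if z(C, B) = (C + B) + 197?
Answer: 117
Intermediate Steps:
g(q) = -q/2
z(C, B) = 197 + B + C (z(C, B) = (B + C) + 197 = 197 + B + C)
g(-32) + z(-105, 3²) = -½*(-32) + (197 + 3² - 105) = 16 + (197 + 9 - 105) = 16 + 101 = 117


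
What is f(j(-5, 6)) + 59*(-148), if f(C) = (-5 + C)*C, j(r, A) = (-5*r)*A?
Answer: 13018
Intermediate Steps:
j(r, A) = -5*A*r
f(C) = C*(-5 + C)
f(j(-5, 6)) + 59*(-148) = (-5*6*(-5))*(-5 - 5*6*(-5)) + 59*(-148) = 150*(-5 + 150) - 8732 = 150*145 - 8732 = 21750 - 8732 = 13018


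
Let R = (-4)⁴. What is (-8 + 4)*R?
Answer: -1024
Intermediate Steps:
R = 256
(-8 + 4)*R = (-8 + 4)*256 = -4*256 = -1024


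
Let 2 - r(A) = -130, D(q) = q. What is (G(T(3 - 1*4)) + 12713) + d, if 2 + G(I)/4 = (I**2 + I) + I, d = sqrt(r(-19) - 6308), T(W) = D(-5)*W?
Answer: 12845 + 4*I*sqrt(386) ≈ 12845.0 + 78.588*I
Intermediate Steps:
r(A) = 132 (r(A) = 2 - 1*(-130) = 2 + 130 = 132)
T(W) = -5*W
d = 4*I*sqrt(386) (d = sqrt(132 - 6308) = sqrt(-6176) = 4*I*sqrt(386) ≈ 78.588*I)
G(I) = -8 + 4*I**2 + 8*I (G(I) = -8 + 4*((I**2 + I) + I) = -8 + 4*((I + I**2) + I) = -8 + 4*(I**2 + 2*I) = -8 + (4*I**2 + 8*I) = -8 + 4*I**2 + 8*I)
(G(T(3 - 1*4)) + 12713) + d = ((-8 + 4*(-5*(3 - 1*4))**2 + 8*(-5*(3 - 1*4))) + 12713) + 4*I*sqrt(386) = ((-8 + 4*(-5*(3 - 4))**2 + 8*(-5*(3 - 4))) + 12713) + 4*I*sqrt(386) = ((-8 + 4*(-5*(-1))**2 + 8*(-5*(-1))) + 12713) + 4*I*sqrt(386) = ((-8 + 4*5**2 + 8*5) + 12713) + 4*I*sqrt(386) = ((-8 + 4*25 + 40) + 12713) + 4*I*sqrt(386) = ((-8 + 100 + 40) + 12713) + 4*I*sqrt(386) = (132 + 12713) + 4*I*sqrt(386) = 12845 + 4*I*sqrt(386)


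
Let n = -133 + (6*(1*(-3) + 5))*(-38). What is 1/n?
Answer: -1/589 ≈ -0.0016978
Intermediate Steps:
n = -589 (n = -133 + (6*(-3 + 5))*(-38) = -133 + (6*2)*(-38) = -133 + 12*(-38) = -133 - 456 = -589)
1/n = 1/(-589) = -1/589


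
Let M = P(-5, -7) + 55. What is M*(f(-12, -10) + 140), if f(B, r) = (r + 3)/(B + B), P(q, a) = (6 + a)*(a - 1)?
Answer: 70707/8 ≈ 8838.4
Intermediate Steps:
P(q, a) = (-1 + a)*(6 + a) (P(q, a) = (6 + a)*(-1 + a) = (-1 + a)*(6 + a))
f(B, r) = (3 + r)/(2*B) (f(B, r) = (3 + r)/((2*B)) = (3 + r)*(1/(2*B)) = (3 + r)/(2*B))
M = 63 (M = (-6 + (-7)² + 5*(-7)) + 55 = (-6 + 49 - 35) + 55 = 8 + 55 = 63)
M*(f(-12, -10) + 140) = 63*((½)*(3 - 10)/(-12) + 140) = 63*((½)*(-1/12)*(-7) + 140) = 63*(7/24 + 140) = 63*(3367/24) = 70707/8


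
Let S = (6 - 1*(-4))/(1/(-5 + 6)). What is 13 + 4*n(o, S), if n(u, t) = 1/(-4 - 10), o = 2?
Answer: 89/7 ≈ 12.714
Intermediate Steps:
S = 10 (S = (6 + 4)/(1/1) = 10/1 = 10*1 = 10)
n(u, t) = -1/14 (n(u, t) = 1/(-14) = -1/14)
13 + 4*n(o, S) = 13 + 4*(-1/14) = 13 - 2/7 = 89/7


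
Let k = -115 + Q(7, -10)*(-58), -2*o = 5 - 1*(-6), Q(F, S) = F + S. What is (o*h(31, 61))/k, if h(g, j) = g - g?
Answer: 0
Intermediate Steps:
h(g, j) = 0
o = -11/2 (o = -(5 - 1*(-6))/2 = -(5 + 6)/2 = -1/2*11 = -11/2 ≈ -5.5000)
k = 59 (k = -115 + (7 - 10)*(-58) = -115 - 3*(-58) = -115 + 174 = 59)
(o*h(31, 61))/k = -11/2*0/59 = 0*(1/59) = 0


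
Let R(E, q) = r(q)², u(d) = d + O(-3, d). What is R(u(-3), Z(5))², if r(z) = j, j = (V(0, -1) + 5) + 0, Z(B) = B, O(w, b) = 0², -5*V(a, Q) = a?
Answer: 625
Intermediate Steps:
V(a, Q) = -a/5
O(w, b) = 0
u(d) = d (u(d) = d + 0 = d)
j = 5 (j = (-⅕*0 + 5) + 0 = (0 + 5) + 0 = 5 + 0 = 5)
r(z) = 5
R(E, q) = 25 (R(E, q) = 5² = 25)
R(u(-3), Z(5))² = 25² = 625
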